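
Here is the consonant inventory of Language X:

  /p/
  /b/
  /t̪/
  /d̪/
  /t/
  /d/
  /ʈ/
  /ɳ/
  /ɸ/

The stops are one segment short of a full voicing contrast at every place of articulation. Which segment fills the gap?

Voiceless: /p/ (bilabial), /t̪/ (dental), /t/ (alveolar), /ʈ/ (retroflex).
Voiced: /b/ (bilabial), /d̪/ (dental), /d/ (alveolar).
The retroflex row has no voiced member, so the gap is the voiced retroflex stop /ɖ/.

/ɖ/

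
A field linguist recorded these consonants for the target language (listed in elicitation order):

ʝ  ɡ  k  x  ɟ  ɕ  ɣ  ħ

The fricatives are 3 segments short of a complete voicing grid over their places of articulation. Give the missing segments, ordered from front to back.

/ʑ/, /ç/, /ʕ/

alveolo-palatal: voiceless /ɕ/, voiced —.
palatal: voiceless —, voiced /ʝ/.
velar: voiceless /x/, voiced /ɣ/.
pharyngeal: voiceless /ħ/, voiced —.
Gaps, from front to back: alveolo-palatal lacks voiced (/ʑ/); palatal lacks voiceless (/ç/); pharyngeal lacks voiced (/ʕ/).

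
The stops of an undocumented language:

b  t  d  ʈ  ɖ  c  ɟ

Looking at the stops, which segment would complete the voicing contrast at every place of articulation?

place of articulation  voiceless  voiced  
bilabial          —         b       
alveolar          t         d       
retroflex         ʈ         ɖ       
palatal           c         ɟ       
The bilabial row has no voiceless member, so the gap is the voiceless bilabial stop /p/.

/p/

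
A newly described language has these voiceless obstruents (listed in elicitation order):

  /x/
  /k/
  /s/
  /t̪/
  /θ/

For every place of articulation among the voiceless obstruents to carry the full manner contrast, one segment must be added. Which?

/t/

dental: stop /t̪/, fricative /θ/.
alveolar: stop —, fricative /s/.
velar: stop /k/, fricative /x/.
The alveolar row has no stop member, so the gap is the alveolar stop /t/.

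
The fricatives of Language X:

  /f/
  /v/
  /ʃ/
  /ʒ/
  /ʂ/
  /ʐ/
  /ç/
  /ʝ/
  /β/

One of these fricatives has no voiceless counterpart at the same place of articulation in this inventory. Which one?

/β/

Labiodental: /f/ ~ /v/
Postalveolar: /ʃ/ ~ /ʒ/
Retroflex: /ʂ/ ~ /ʐ/
Palatal: /ç/ ~ /ʝ/
Bilabial: only /β/ (voiced); no voiceless partner.
So /β/ is the unpaired segment.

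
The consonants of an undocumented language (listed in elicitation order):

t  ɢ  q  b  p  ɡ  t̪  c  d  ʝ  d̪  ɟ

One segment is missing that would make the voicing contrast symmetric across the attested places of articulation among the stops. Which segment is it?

/k/

Voiceless: /p/ (bilabial), /t̪/ (dental), /t/ (alveolar), /c/ (palatal), /q/ (uvular).
Voiced: /b/ (bilabial), /d̪/ (dental), /d/ (alveolar), /ɟ/ (palatal), /ɡ/ (velar), /ɢ/ (uvular).
The velar row has no voiceless member, so the gap is the voiceless velar stop /k/.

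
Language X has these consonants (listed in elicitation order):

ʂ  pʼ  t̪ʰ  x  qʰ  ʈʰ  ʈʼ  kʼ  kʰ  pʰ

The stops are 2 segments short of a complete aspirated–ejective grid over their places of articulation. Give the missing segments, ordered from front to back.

place of articulation  aspirated  ejective
bilabial          pʰ        pʼ      
dental            t̪ʰ       —       
retroflex         ʈʰ        ʈʼ      
velar             kʰ        kʼ      
uvular            qʰ        —       
Gaps, from front to back: dental lacks ejective (/t̪ʼ/); uvular lacks ejective (/qʼ/).

/t̪ʼ/, /qʼ/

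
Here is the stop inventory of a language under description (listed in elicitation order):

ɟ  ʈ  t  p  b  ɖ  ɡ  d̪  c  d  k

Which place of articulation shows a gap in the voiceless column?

Voiceless: /p/ (bilabial), /t/ (alveolar), /ʈ/ (retroflex), /c/ (palatal), /k/ (velar).
Voiced: /b/ (bilabial), /d̪/ (dental), /d/ (alveolar), /ɖ/ (retroflex), /ɟ/ (palatal), /ɡ/ (velar).
Every place of articulation has a voiceless member except dental, where /t̪/ would be expected.

dental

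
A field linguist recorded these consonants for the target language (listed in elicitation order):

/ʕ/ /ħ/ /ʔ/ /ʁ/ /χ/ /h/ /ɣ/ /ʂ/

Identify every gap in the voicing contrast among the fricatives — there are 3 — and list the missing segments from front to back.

retroflex: voiceless /ʂ/, voiced —.
velar: voiceless —, voiced /ɣ/.
uvular: voiceless /χ/, voiced /ʁ/.
pharyngeal: voiceless /ħ/, voiced /ʕ/.
glottal: voiceless /h/, voiced —.
Gaps, from front to back: retroflex lacks voiced (/ʐ/); velar lacks voiceless (/x/); glottal lacks voiced (/ɦ/).

/ʐ/, /x/, /ɦ/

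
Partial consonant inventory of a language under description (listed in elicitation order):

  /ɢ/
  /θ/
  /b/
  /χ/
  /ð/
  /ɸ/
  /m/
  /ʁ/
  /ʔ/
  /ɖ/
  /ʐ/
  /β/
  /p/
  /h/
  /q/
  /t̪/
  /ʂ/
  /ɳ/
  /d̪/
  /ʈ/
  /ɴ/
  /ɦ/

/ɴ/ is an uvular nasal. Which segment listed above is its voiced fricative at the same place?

The voiced fricative at the same place is a voiced uvular fricative — in this inventory, /ʁ/.

/ʁ/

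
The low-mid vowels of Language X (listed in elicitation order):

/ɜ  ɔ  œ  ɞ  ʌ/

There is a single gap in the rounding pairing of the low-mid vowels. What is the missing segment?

Unrounded: /ɜ/ (central), /ʌ/ (back).
Rounded: /œ/ (front), /ɞ/ (central), /ɔ/ (back).
The front row has no unrounded member, so the gap is the front unrounded vowel /ɛ/.

/ɛ/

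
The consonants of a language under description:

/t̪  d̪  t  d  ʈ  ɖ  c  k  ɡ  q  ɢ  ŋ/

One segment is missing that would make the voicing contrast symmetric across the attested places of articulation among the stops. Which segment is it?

dental: voiceless /t̪/, voiced /d̪/.
alveolar: voiceless /t/, voiced /d/.
retroflex: voiceless /ʈ/, voiced /ɖ/.
palatal: voiceless /c/, voiced —.
velar: voiceless /k/, voiced /ɡ/.
uvular: voiceless /q/, voiced /ɢ/.
The palatal row has no voiced member, so the gap is the voiced palatal stop /ɟ/.

/ɟ/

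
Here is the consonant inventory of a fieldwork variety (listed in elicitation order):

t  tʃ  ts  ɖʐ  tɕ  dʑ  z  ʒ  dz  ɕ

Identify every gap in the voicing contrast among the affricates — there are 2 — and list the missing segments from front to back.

/dʒ/, /ʈʂ/

place of articulation  voiceless  voiced  
alveolar          ts        dz      
postalveolar      tʃ        —       
retroflex         —         ɖʐ      
alveolo-palatal   tɕ        dʑ      
Gaps, from front to back: postalveolar lacks voiced (/dʒ/); retroflex lacks voiceless (/ʈʂ/).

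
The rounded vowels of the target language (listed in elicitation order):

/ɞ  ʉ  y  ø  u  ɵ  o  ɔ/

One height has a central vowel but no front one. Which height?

high: front /y/, central /ʉ/, back /u/.
high-mid: front /ø/, central /ɵ/, back /o/.
low-mid: front —, central /ɞ/, back /ɔ/.
Every height has a front member except low-mid, where /œ/ would be expected.

low-mid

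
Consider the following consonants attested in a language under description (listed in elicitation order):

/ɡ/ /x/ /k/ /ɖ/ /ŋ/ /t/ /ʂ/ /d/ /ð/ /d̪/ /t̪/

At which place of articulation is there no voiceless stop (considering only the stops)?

place of articulation  voiceless  voiced  
dental            t̪        d̪      
alveolar          t         d       
retroflex         —         ɖ       
velar             k         ɡ       
Every place of articulation has a voiceless member except retroflex, where /ʈ/ would be expected.

retroflex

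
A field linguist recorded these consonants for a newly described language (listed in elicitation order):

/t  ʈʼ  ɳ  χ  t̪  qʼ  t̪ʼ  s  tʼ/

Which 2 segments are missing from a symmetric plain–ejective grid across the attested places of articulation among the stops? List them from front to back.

/ʈ/, /q/

dental: plain /t̪/, ejective /t̪ʼ/.
alveolar: plain /t/, ejective /tʼ/.
retroflex: plain —, ejective /ʈʼ/.
uvular: plain —, ejective /qʼ/.
Gaps, from front to back: retroflex lacks plain (/ʈ/); uvular lacks plain (/q/).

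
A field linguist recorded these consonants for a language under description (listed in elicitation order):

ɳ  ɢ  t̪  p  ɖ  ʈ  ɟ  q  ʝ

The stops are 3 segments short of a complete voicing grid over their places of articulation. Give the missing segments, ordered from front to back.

Voiceless: /p/ (bilabial), /t̪/ (dental), /ʈ/ (retroflex), /q/ (uvular).
Voiced: /ɖ/ (retroflex), /ɟ/ (palatal), /ɢ/ (uvular).
Gaps, from front to back: bilabial lacks voiced (/b/); dental lacks voiced (/d̪/); palatal lacks voiceless (/c/).

/b/, /d̪/, /c/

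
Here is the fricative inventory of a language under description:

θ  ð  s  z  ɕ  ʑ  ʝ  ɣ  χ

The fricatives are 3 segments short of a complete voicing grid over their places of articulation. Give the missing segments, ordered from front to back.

/ç/, /x/, /ʁ/

place of articulation  voiceless  voiced  
dental            θ         ð       
alveolar          s         z       
alveolo-palatal   ɕ         ʑ       
palatal           —         ʝ       
velar             —         ɣ       
uvular            χ         —       
Gaps, from front to back: palatal lacks voiceless (/ç/); velar lacks voiceless (/x/); uvular lacks voiced (/ʁ/).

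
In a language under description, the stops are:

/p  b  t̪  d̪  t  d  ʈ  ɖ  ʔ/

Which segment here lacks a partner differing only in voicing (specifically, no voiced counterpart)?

Bilabial: /p/ ~ /b/
Dental: /t̪/ ~ /d̪/
Alveolar: /t/ ~ /d/
Retroflex: /ʈ/ ~ /ɖ/
Glottal: only /ʔ/ (voiceless); no voiced partner.
So /ʔ/ is the unpaired segment.

/ʔ/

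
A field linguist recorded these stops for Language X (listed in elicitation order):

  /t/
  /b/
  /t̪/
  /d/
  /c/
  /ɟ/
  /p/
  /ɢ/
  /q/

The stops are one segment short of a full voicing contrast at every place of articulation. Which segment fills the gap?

bilabial: voiceless /p/, voiced /b/.
dental: voiceless /t̪/, voiced —.
alveolar: voiceless /t/, voiced /d/.
palatal: voiceless /c/, voiced /ɟ/.
uvular: voiceless /q/, voiced /ɢ/.
The dental row has no voiced member, so the gap is the voiced dental stop /d̪/.

/d̪/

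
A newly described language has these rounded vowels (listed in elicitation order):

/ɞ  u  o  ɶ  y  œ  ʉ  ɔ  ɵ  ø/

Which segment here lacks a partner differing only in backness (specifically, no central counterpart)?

/ɶ/

High: /y/ ~ /ʉ/ ~ /u/
High-mid: /ø/ ~ /ɵ/ ~ /o/
Low-mid: /œ/ ~ /ɞ/ ~ /ɔ/
Low: only /ɶ/ (front); no central partner.
So /ɶ/ is the unpaired segment.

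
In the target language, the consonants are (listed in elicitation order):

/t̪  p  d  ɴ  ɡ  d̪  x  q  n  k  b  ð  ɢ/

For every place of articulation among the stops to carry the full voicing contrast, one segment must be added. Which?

/t/

bilabial: voiceless /p/, voiced /b/.
dental: voiceless /t̪/, voiced /d̪/.
alveolar: voiceless —, voiced /d/.
velar: voiceless /k/, voiced /ɡ/.
uvular: voiceless /q/, voiced /ɢ/.
The alveolar row has no voiceless member, so the gap is the voiceless alveolar stop /t/.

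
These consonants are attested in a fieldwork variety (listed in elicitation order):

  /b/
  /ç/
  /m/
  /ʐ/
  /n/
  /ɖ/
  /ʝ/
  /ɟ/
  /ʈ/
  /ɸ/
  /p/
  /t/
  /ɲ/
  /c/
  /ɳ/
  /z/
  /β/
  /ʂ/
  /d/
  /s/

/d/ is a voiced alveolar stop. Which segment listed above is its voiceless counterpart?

The voiceless counterpart is a voiceless alveolar stop — in this inventory, /t/.

/t/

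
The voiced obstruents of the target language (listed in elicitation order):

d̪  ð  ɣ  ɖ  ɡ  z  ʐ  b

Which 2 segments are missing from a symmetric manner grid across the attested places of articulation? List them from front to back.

bilabial: stop /b/, fricative —.
dental: stop /d̪/, fricative /ð/.
alveolar: stop —, fricative /z/.
retroflex: stop /ɖ/, fricative /ʐ/.
velar: stop /ɡ/, fricative /ɣ/.
Gaps, from front to back: bilabial lacks fricative (/β/); alveolar lacks stop (/d/).

/β/, /d/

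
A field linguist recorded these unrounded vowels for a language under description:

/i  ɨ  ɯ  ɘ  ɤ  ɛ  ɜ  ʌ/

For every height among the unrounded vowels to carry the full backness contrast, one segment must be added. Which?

Front: /i/ (high), /ɛ/ (low-mid).
Central: /ɨ/ (high), /ɘ/ (high-mid), /ɜ/ (low-mid).
Back: /ɯ/ (high), /ɤ/ (high-mid), /ʌ/ (low-mid).
The high-mid row has no front member, so the gap is the high-mid front unrounded vowel /e/.

/e/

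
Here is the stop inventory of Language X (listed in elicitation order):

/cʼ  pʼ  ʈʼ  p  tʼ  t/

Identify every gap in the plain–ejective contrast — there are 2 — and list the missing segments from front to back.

/ʈ/, /c/

Plain: /p/ (bilabial), /t/ (alveolar).
Ejective: /pʼ/ (bilabial), /tʼ/ (alveolar), /ʈʼ/ (retroflex), /cʼ/ (palatal).
Gaps, from front to back: retroflex lacks plain (/ʈ/); palatal lacks plain (/c/).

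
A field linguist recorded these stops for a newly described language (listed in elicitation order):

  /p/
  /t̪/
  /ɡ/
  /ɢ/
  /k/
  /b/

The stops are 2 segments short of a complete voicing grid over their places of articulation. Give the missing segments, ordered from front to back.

/d̪/, /q/

place of articulation  voiceless  voiced  
bilabial          p         b       
dental            t̪        —       
velar             k         ɡ       
uvular            —         ɢ       
Gaps, from front to back: dental lacks voiced (/d̪/); uvular lacks voiceless (/q/).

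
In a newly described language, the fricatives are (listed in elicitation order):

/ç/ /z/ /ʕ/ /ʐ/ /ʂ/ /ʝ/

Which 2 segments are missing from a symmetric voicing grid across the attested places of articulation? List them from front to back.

/s/, /ħ/

place of articulation  voiceless  voiced  
alveolar          —         z       
retroflex         ʂ         ʐ       
palatal           ç         ʝ       
pharyngeal        —         ʕ       
Gaps, from front to back: alveolar lacks voiceless (/s/); pharyngeal lacks voiceless (/ħ/).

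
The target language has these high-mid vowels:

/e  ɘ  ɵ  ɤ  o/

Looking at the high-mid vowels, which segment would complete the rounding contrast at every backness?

Unrounded: /e/ (front), /ɘ/ (central), /ɤ/ (back).
Rounded: /ɵ/ (central), /o/ (back).
The front row has no rounded member, so the gap is the front rounded vowel /ø/.

/ø/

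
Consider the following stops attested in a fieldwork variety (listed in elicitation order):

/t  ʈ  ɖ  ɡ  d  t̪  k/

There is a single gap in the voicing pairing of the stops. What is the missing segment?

/d̪/

Voiceless: /t̪/ (dental), /t/ (alveolar), /ʈ/ (retroflex), /k/ (velar).
Voiced: /d/ (alveolar), /ɖ/ (retroflex), /ɡ/ (velar).
The dental row has no voiced member, so the gap is the voiced dental stop /d̪/.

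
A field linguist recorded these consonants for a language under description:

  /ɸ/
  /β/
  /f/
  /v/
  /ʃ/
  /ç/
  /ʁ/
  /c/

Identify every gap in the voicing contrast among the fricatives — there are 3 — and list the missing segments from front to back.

place of articulation  voiceless  voiced  
bilabial          ɸ         β       
labiodental       f         v       
postalveolar      ʃ         —       
palatal           ç         —       
uvular            —         ʁ       
Gaps, from front to back: postalveolar lacks voiced (/ʒ/); palatal lacks voiced (/ʝ/); uvular lacks voiceless (/χ/).

/ʒ/, /ʝ/, /χ/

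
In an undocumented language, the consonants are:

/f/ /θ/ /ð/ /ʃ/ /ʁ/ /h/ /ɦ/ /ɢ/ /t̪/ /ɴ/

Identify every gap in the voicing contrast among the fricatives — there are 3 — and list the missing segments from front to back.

/v/, /ʒ/, /χ/

Voiceless: /f/ (labiodental), /θ/ (dental), /ʃ/ (postalveolar), /h/ (glottal).
Voiced: /ð/ (dental), /ʁ/ (uvular), /ɦ/ (glottal).
Gaps, from front to back: labiodental lacks voiced (/v/); postalveolar lacks voiced (/ʒ/); uvular lacks voiceless (/χ/).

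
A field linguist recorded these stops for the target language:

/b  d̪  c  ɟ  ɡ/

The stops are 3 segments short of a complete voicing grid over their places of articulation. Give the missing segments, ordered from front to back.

bilabial: voiceless —, voiced /b/.
dental: voiceless —, voiced /d̪/.
palatal: voiceless /c/, voiced /ɟ/.
velar: voiceless —, voiced /ɡ/.
Gaps, from front to back: bilabial lacks voiceless (/p/); dental lacks voiceless (/t̪/); velar lacks voiceless (/k/).

/p/, /t̪/, /k/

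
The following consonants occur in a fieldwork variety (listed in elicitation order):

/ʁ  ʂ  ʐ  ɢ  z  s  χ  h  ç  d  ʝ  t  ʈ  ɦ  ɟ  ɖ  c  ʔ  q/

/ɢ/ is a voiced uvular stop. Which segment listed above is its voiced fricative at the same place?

The voiced fricative at the same place is a voiced uvular fricative — in this inventory, /ʁ/.

/ʁ/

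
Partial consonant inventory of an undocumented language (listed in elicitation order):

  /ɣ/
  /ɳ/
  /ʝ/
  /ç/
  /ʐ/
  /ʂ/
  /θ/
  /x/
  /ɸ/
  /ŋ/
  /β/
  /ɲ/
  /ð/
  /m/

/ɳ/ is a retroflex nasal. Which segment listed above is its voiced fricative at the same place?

The voiced fricative at the same place is a voiced retroflex fricative — in this inventory, /ʐ/.

/ʐ/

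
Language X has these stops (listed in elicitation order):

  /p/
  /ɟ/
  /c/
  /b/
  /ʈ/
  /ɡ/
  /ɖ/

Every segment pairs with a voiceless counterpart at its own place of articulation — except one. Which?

Bilabial: /p/ ~ /b/
Retroflex: /ʈ/ ~ /ɖ/
Palatal: /c/ ~ /ɟ/
Velar: only /ɡ/ (voiced); no voiceless partner.
So /ɡ/ is the unpaired segment.

/ɡ/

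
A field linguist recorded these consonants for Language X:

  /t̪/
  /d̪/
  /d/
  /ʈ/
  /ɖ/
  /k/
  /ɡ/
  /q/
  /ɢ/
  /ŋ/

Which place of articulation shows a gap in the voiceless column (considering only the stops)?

dental: voiceless /t̪/, voiced /d̪/.
alveolar: voiceless —, voiced /d/.
retroflex: voiceless /ʈ/, voiced /ɖ/.
velar: voiceless /k/, voiced /ɡ/.
uvular: voiceless /q/, voiced /ɢ/.
Every place of articulation has a voiceless member except alveolar, where /t/ would be expected.

alveolar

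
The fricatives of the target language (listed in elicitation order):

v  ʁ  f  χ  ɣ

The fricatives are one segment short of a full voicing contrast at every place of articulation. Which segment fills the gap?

Voiceless: /f/ (labiodental), /χ/ (uvular).
Voiced: /v/ (labiodental), /ɣ/ (velar), /ʁ/ (uvular).
The velar row has no voiceless member, so the gap is the voiceless velar fricative /x/.

/x/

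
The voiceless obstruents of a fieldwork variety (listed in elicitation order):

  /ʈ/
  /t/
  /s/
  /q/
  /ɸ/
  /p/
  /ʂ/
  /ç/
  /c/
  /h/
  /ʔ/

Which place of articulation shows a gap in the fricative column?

uvular

bilabial: stop /p/, fricative /ɸ/.
alveolar: stop /t/, fricative /s/.
retroflex: stop /ʈ/, fricative /ʂ/.
palatal: stop /c/, fricative /ç/.
uvular: stop /q/, fricative —.
glottal: stop /ʔ/, fricative /h/.
Every place of articulation has a fricative member except uvular, where /χ/ would be expected.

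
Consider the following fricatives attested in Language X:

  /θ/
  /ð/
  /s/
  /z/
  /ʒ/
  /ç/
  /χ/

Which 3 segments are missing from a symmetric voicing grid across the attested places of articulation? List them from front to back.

/ʃ/, /ʝ/, /ʁ/

dental: voiceless /θ/, voiced /ð/.
alveolar: voiceless /s/, voiced /z/.
postalveolar: voiceless —, voiced /ʒ/.
palatal: voiceless /ç/, voiced —.
uvular: voiceless /χ/, voiced —.
Gaps, from front to back: postalveolar lacks voiceless (/ʃ/); palatal lacks voiced (/ʝ/); uvular lacks voiced (/ʁ/).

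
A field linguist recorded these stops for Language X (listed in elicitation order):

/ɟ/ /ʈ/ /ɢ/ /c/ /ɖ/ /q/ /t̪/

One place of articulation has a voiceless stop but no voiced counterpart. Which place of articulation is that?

Voiceless: /t̪/ (dental), /ʈ/ (retroflex), /c/ (palatal), /q/ (uvular).
Voiced: /ɖ/ (retroflex), /ɟ/ (palatal), /ɢ/ (uvular).
Every place of articulation has a voiced member except dental, where /d̪/ would be expected.

dental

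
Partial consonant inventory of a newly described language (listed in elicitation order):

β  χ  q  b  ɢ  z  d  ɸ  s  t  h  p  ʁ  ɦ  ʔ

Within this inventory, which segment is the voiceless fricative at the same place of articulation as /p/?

/ɸ/

/p/ is a voiceless bilabial stop.
The voiceless fricative at the same place is a voiceless bilabial fricative — in this inventory, /ɸ/.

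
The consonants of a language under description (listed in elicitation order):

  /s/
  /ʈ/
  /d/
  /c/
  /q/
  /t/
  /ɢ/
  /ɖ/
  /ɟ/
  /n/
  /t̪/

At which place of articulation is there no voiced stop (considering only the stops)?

dental

place of articulation  voiceless  voiced  
dental            t̪        —       
alveolar          t         d       
retroflex         ʈ         ɖ       
palatal           c         ɟ       
uvular            q         ɢ       
Every place of articulation has a voiced member except dental, where /d̪/ would be expected.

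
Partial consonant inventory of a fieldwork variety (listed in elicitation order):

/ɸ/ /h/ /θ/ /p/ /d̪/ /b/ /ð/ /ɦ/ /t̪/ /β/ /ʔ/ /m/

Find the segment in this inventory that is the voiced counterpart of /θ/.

/θ/ is a voiceless dental fricative.
The voiced counterpart is a voiced dental fricative — in this inventory, /ð/.

/ð/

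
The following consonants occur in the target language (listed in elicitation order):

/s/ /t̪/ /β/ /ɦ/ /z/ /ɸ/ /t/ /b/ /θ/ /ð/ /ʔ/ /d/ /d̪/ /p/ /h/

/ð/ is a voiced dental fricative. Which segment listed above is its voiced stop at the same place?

/d̪/

The voiced stop at the same place is a voiced dental stop — in this inventory, /d̪/.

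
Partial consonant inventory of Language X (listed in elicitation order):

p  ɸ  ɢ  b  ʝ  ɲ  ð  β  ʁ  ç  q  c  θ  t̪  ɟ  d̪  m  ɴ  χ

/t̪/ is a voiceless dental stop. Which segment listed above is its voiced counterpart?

The voiced counterpart is a voiced dental stop — in this inventory, /d̪/.

/d̪/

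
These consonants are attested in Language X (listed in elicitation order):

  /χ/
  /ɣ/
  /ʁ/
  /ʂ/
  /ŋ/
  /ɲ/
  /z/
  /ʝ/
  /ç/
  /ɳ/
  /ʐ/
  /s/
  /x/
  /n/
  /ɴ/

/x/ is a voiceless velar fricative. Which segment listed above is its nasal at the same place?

/ŋ/

The nasal at the same place is a velar nasal — in this inventory, /ŋ/.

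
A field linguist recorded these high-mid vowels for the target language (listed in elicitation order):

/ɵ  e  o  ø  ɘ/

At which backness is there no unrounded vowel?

back

backness          unrounded  rounded 
front             e         ø       
central           ɘ         ɵ       
back              —         o       
Every backness has an unrounded member except back, where /ɤ/ would be expected.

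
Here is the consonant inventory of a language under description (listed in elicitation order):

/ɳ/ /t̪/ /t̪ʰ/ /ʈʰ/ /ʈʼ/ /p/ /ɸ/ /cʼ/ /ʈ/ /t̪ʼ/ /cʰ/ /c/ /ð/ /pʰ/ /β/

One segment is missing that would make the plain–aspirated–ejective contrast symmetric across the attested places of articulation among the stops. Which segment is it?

place of articulation  plain     aspirated  ejective
bilabial          p         pʰ        —       
dental            t̪        t̪ʰ       t̪ʼ     
retroflex         ʈ         ʈʰ        ʈʼ      
palatal           c         cʰ        cʼ      
The bilabial row has no ejective member, so the gap is the ejective bilabial stop /pʼ/.

/pʼ/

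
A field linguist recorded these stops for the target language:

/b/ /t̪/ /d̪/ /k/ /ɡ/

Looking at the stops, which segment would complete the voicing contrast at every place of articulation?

/p/

bilabial: voiceless —, voiced /b/.
dental: voiceless /t̪/, voiced /d̪/.
velar: voiceless /k/, voiced /ɡ/.
The bilabial row has no voiceless member, so the gap is the voiceless bilabial stop /p/.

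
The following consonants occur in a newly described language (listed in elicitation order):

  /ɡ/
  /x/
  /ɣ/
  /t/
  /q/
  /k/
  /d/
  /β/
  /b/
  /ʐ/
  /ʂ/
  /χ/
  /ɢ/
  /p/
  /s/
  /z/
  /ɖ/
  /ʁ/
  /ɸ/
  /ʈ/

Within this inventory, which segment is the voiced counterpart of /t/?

/t/ is a voiceless alveolar stop.
The voiced counterpart is a voiced alveolar stop — in this inventory, /d/.

/d/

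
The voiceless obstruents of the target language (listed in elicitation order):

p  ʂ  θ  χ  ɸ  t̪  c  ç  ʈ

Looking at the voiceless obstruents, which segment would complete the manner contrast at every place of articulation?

bilabial: stop /p/, fricative /ɸ/.
dental: stop /t̪/, fricative /θ/.
retroflex: stop /ʈ/, fricative /ʂ/.
palatal: stop /c/, fricative /ç/.
uvular: stop —, fricative /χ/.
The uvular row has no stop member, so the gap is the uvular stop /q/.

/q/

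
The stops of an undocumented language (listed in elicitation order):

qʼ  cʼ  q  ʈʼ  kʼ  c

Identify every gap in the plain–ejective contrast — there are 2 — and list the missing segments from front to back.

/ʈ/, /k/

place of articulation  plain     ejective
retroflex         —         ʈʼ      
palatal           c         cʼ      
velar             —         kʼ      
uvular            q         qʼ      
Gaps, from front to back: retroflex lacks plain (/ʈ/); velar lacks plain (/k/).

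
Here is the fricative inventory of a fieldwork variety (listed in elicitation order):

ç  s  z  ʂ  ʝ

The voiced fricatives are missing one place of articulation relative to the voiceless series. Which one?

retroflex

place of articulation  voiceless  voiced  
alveolar          s         z       
retroflex         ʂ         —       
palatal           ç         ʝ       
Every place of articulation has a voiced member except retroflex, where /ʐ/ would be expected.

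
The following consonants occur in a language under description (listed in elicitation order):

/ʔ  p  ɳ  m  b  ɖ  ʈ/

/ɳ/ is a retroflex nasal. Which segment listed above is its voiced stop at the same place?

The voiced stop at the same place is a voiced retroflex stop — in this inventory, /ɖ/.

/ɖ/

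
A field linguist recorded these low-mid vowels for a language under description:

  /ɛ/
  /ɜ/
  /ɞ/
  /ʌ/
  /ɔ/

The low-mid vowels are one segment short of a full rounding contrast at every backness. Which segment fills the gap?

Unrounded: /ɛ/ (front), /ɜ/ (central), /ʌ/ (back).
Rounded: /ɞ/ (central), /ɔ/ (back).
The front row has no rounded member, so the gap is the front rounded vowel /œ/.

/œ/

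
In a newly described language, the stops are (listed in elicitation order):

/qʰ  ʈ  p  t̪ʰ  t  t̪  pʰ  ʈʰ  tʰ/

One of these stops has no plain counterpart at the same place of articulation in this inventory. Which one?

Bilabial: /p/ ~ /pʰ/
Dental: /t̪/ ~ /t̪ʰ/
Alveolar: /t/ ~ /tʰ/
Retroflex: /ʈ/ ~ /ʈʰ/
Uvular: only /qʰ/ (aspirated); no plain partner.
So /qʰ/ is the unpaired segment.

/qʰ/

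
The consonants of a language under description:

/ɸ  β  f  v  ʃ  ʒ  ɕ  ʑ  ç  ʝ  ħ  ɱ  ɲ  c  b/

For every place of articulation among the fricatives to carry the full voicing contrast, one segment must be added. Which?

bilabial: voiceless /ɸ/, voiced /β/.
labiodental: voiceless /f/, voiced /v/.
postalveolar: voiceless /ʃ/, voiced /ʒ/.
alveolo-palatal: voiceless /ɕ/, voiced /ʑ/.
palatal: voiceless /ç/, voiced /ʝ/.
pharyngeal: voiceless /ħ/, voiced —.
The pharyngeal row has no voiced member, so the gap is the voiced pharyngeal fricative /ʕ/.

/ʕ/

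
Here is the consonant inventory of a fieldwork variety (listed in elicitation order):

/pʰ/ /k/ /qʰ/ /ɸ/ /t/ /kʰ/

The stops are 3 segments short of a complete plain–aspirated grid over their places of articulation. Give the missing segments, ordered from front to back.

bilabial: plain —, aspirated /pʰ/.
alveolar: plain /t/, aspirated —.
velar: plain /k/, aspirated /kʰ/.
uvular: plain —, aspirated /qʰ/.
Gaps, from front to back: bilabial lacks plain (/p/); alveolar lacks aspirated (/tʰ/); uvular lacks plain (/q/).

/p/, /tʰ/, /q/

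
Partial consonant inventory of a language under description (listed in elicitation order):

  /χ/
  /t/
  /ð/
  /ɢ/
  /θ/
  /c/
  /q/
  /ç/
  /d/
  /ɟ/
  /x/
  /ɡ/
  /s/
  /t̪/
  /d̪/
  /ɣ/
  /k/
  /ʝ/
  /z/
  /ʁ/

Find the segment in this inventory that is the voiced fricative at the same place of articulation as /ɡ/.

/ɡ/ is a voiced velar stop.
The voiced fricative at the same place is a voiced velar fricative — in this inventory, /ɣ/.

/ɣ/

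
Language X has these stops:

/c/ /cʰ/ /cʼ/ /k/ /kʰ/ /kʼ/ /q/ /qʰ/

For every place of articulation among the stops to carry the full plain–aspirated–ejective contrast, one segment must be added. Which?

/qʼ/

palatal: plain /c/, aspirated /cʰ/, ejective /cʼ/.
velar: plain /k/, aspirated /kʰ/, ejective /kʼ/.
uvular: plain /q/, aspirated /qʰ/, ejective —.
The uvular row has no ejective member, so the gap is the ejective uvular stop /qʼ/.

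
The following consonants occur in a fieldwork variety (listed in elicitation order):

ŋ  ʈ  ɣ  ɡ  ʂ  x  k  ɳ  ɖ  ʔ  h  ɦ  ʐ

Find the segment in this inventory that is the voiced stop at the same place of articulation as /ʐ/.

/ɖ/

/ʐ/ is a voiced retroflex fricative.
The voiced stop at the same place is a voiced retroflex stop — in this inventory, /ɖ/.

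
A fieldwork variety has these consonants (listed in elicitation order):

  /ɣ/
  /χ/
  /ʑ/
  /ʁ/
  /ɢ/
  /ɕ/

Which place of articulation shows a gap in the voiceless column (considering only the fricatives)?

alveolo-palatal: voiceless /ɕ/, voiced /ʑ/.
velar: voiceless —, voiced /ɣ/.
uvular: voiceless /χ/, voiced /ʁ/.
Every place of articulation has a voiceless member except velar, where /x/ would be expected.

velar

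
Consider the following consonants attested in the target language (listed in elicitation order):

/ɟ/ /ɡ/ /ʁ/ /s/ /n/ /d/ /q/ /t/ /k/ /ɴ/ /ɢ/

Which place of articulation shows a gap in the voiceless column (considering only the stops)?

place of articulation  voiceless  voiced  
alveolar          t         d       
palatal           —         ɟ       
velar             k         ɡ       
uvular            q         ɢ       
Every place of articulation has a voiceless member except palatal, where /c/ would be expected.

palatal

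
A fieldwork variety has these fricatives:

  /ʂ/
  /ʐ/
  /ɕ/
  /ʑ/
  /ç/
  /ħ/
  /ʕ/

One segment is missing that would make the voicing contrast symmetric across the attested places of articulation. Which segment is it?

retroflex: voiceless /ʂ/, voiced /ʐ/.
alveolo-palatal: voiceless /ɕ/, voiced /ʑ/.
palatal: voiceless /ç/, voiced —.
pharyngeal: voiceless /ħ/, voiced /ʕ/.
The palatal row has no voiced member, so the gap is the voiced palatal fricative /ʝ/.

/ʝ/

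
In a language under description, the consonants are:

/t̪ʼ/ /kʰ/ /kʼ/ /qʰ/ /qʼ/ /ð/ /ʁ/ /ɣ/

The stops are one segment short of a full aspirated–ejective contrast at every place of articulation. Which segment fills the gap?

/t̪ʰ/

Aspirated: /kʰ/ (velar), /qʰ/ (uvular).
Ejective: /t̪ʼ/ (dental), /kʼ/ (velar), /qʼ/ (uvular).
The dental row has no aspirated member, so the gap is the aspirated dental stop /t̪ʰ/.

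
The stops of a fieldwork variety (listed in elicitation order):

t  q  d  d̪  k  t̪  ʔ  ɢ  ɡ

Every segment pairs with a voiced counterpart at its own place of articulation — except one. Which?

Dental: /t̪/ ~ /d̪/
Alveolar: /t/ ~ /d/
Velar: /k/ ~ /ɡ/
Uvular: /q/ ~ /ɢ/
Glottal: only /ʔ/ (voiceless); no voiced partner.
So /ʔ/ is the unpaired segment.

/ʔ/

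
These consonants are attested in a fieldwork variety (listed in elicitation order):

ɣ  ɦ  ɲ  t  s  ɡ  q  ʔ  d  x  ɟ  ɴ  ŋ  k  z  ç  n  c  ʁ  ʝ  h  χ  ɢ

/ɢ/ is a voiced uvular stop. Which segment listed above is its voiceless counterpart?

The voiceless counterpart is a voiceless uvular stop — in this inventory, /q/.

/q/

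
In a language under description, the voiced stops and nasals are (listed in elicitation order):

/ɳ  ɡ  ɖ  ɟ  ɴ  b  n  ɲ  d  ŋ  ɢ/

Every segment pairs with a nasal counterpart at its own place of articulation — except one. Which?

Alveolar: /d/ ~ /n/
Retroflex: /ɖ/ ~ /ɳ/
Palatal: /ɟ/ ~ /ɲ/
Velar: /ɡ/ ~ /ŋ/
Uvular: /ɢ/ ~ /ɴ/
Bilabial: only /b/ (oral stop); no nasal partner.
So /b/ is the unpaired segment.

/b/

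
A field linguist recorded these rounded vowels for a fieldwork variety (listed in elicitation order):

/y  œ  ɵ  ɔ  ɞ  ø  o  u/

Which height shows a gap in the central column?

high

high: front /y/, central —, back /u/.
high-mid: front /ø/, central /ɵ/, back /o/.
low-mid: front /œ/, central /ɞ/, back /ɔ/.
Every height has a central member except high, where /ʉ/ would be expected.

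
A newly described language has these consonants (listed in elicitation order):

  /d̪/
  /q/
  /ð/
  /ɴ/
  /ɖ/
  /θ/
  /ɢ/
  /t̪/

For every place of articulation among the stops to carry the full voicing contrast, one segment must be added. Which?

/ʈ/

Voiceless: /t̪/ (dental), /q/ (uvular).
Voiced: /d̪/ (dental), /ɖ/ (retroflex), /ɢ/ (uvular).
The retroflex row has no voiceless member, so the gap is the voiceless retroflex stop /ʈ/.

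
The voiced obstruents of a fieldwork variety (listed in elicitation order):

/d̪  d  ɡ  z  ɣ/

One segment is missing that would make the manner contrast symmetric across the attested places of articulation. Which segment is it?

/ð/

place of articulation  stop      fricative
dental            d̪        —       
alveolar          d         z       
velar             ɡ         ɣ       
The dental row has no fricative member, so the gap is the dental fricative /ð/.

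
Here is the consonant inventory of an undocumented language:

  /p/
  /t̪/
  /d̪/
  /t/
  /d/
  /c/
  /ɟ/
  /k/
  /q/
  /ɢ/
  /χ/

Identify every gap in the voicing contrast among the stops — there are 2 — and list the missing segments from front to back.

place of articulation  voiceless  voiced  
bilabial          p         —       
dental            t̪        d̪      
alveolar          t         d       
palatal           c         ɟ       
velar             k         —       
uvular            q         ɢ       
Gaps, from front to back: bilabial lacks voiced (/b/); velar lacks voiced (/ɡ/).

/b/, /ɡ/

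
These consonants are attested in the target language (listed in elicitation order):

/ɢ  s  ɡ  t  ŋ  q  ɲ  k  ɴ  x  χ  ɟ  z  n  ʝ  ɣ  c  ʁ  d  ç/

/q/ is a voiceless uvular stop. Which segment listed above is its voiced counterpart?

/ɢ/

The voiced counterpart is a voiced uvular stop — in this inventory, /ɢ/.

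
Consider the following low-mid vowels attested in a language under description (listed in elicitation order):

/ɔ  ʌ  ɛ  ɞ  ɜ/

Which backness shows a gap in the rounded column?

front

backness          unrounded  rounded 
front             ɛ         —       
central           ɜ         ɞ       
back              ʌ         ɔ       
Every backness has a rounded member except front, where /œ/ would be expected.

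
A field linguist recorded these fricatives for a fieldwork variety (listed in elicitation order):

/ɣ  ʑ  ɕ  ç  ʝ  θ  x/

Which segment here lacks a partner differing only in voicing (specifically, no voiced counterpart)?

/θ/

Alveolo-palatal: /ɕ/ ~ /ʑ/
Palatal: /ç/ ~ /ʝ/
Velar: /x/ ~ /ɣ/
Dental: only /θ/ (voiceless); no voiced partner.
So /θ/ is the unpaired segment.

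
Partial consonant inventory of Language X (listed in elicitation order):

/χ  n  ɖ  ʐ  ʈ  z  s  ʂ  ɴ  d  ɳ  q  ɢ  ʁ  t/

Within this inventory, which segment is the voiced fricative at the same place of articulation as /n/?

/z/

/n/ is an alveolar nasal.
The voiced fricative at the same place is a voiced alveolar fricative — in this inventory, /z/.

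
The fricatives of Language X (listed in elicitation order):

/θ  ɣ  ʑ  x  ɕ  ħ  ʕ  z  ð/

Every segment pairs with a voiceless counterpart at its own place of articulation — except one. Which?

/z/

Dental: /θ/ ~ /ð/
Alveolo-palatal: /ɕ/ ~ /ʑ/
Velar: /x/ ~ /ɣ/
Pharyngeal: /ħ/ ~ /ʕ/
Alveolar: only /z/ (voiced); no voiceless partner.
So /z/ is the unpaired segment.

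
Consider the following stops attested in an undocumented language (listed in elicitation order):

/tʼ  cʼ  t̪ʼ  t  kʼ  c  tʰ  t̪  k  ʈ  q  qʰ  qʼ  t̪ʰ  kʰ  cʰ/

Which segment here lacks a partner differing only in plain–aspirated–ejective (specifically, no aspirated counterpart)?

Dental: /t̪/ ~ /t̪ʰ/ ~ /t̪ʼ/
Alveolar: /t/ ~ /tʰ/ ~ /tʼ/
Palatal: /c/ ~ /cʰ/ ~ /cʼ/
Velar: /k/ ~ /kʰ/ ~ /kʼ/
Uvular: /q/ ~ /qʰ/ ~ /qʼ/
Retroflex: only /ʈ/ (plain); no aspirated partner.
So /ʈ/ is the unpaired segment.

/ʈ/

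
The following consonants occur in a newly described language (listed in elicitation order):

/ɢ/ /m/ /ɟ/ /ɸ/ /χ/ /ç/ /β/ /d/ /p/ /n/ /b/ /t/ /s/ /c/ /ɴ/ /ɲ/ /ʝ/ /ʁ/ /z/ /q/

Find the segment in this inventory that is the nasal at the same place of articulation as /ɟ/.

/ɟ/ is a voiced palatal stop.
The nasal at the same place is a palatal nasal — in this inventory, /ɲ/.

/ɲ/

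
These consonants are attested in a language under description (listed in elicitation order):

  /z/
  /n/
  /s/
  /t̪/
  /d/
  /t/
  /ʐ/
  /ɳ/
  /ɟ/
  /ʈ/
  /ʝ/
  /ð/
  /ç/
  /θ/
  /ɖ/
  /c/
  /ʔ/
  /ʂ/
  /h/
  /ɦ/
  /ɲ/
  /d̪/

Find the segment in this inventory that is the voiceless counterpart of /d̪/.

/t̪/

/d̪/ is a voiced dental stop.
The voiceless counterpart is a voiceless dental stop — in this inventory, /t̪/.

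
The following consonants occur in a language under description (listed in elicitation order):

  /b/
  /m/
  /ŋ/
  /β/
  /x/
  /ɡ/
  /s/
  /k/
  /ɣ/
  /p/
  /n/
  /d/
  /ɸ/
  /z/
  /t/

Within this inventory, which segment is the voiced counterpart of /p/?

/b/

/p/ is a voiceless bilabial stop.
The voiced counterpart is a voiced bilabial stop — in this inventory, /b/.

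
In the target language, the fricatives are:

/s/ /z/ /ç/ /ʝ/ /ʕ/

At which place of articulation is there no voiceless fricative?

pharyngeal

place of articulation  voiceless  voiced  
alveolar          s         z       
palatal           ç         ʝ       
pharyngeal        —         ʕ       
Every place of articulation has a voiceless member except pharyngeal, where /ħ/ would be expected.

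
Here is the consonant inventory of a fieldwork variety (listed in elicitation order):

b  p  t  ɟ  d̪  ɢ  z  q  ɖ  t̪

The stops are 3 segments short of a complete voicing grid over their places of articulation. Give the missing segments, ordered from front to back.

Voiceless: /p/ (bilabial), /t̪/ (dental), /t/ (alveolar), /q/ (uvular).
Voiced: /b/ (bilabial), /d̪/ (dental), /ɖ/ (retroflex), /ɟ/ (palatal), /ɢ/ (uvular).
Gaps, from front to back: alveolar lacks voiced (/d/); retroflex lacks voiceless (/ʈ/); palatal lacks voiceless (/c/).

/d/, /ʈ/, /c/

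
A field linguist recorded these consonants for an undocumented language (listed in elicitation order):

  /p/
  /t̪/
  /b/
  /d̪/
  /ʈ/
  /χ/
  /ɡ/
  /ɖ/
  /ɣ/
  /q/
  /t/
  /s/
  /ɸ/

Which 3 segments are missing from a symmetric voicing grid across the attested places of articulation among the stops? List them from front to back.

Voiceless: /p/ (bilabial), /t̪/ (dental), /t/ (alveolar), /ʈ/ (retroflex), /q/ (uvular).
Voiced: /b/ (bilabial), /d̪/ (dental), /ɖ/ (retroflex), /ɡ/ (velar).
Gaps, from front to back: alveolar lacks voiced (/d/); velar lacks voiceless (/k/); uvular lacks voiced (/ɢ/).

/d/, /k/, /ɢ/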